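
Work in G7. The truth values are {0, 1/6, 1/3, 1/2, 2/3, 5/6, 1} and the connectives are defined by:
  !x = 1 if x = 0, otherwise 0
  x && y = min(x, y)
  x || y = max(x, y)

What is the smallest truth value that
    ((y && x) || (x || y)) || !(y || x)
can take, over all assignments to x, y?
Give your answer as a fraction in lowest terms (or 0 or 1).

Take x = 0, y = 1/6:
y && x = 1/6 && 0 = 0
x || y = 0 || 1/6 = 1/6
(y && x) || (x || y) = 0 || 1/6 = 1/6
y || x = 1/6 || 0 = 1/6
!(y || x) = !1/6 = 0
((y && x) || (x || y)) || !(y || x) = 1/6 || 0 = 1/6
No assignment yields a value below 1/6, so this is the minimum.

1/6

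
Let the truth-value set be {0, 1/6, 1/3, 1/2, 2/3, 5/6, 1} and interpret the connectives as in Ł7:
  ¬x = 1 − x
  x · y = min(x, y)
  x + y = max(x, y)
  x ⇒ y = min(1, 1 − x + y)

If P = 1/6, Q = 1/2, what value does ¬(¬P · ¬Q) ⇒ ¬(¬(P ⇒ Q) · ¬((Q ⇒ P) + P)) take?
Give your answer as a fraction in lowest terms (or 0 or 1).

1

¬P = ¬1/6 = 5/6
¬Q = ¬1/2 = 1/2
¬P · ¬Q = 5/6 · 1/2 = 1/2
¬(¬P · ¬Q) = ¬1/2 = 1/2
P ⇒ Q = 1/6 ⇒ 1/2 = 1
¬(P ⇒ Q) = ¬1 = 0
Q ⇒ P = 1/2 ⇒ 1/6 = 2/3
(Q ⇒ P) + P = 2/3 + 1/6 = 2/3
¬((Q ⇒ P) + P) = ¬2/3 = 1/3
¬(P ⇒ Q) · ¬((Q ⇒ P) + P) = 0 · 1/3 = 0
¬(¬(P ⇒ Q) · ¬((Q ⇒ P) + P)) = ¬0 = 1
¬(¬P · ¬Q) ⇒ ¬(¬(P ⇒ Q) · ¬((Q ⇒ P) + P)) = 1/2 ⇒ 1 = 1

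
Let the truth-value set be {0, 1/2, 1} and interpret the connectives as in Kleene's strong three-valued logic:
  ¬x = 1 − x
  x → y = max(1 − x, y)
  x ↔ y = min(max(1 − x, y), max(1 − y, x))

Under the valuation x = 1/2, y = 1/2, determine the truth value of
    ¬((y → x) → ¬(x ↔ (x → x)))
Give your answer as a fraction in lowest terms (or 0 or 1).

1/2

y → x = 1/2 → 1/2 = 1/2
x → x = 1/2 → 1/2 = 1/2
x ↔ (x → x) = 1/2 ↔ 1/2 = 1/2
¬(x ↔ (x → x)) = ¬1/2 = 1/2
(y → x) → ¬(x ↔ (x → x)) = 1/2 → 1/2 = 1/2
¬((y → x) → ¬(x ↔ (x → x))) = ¬1/2 = 1/2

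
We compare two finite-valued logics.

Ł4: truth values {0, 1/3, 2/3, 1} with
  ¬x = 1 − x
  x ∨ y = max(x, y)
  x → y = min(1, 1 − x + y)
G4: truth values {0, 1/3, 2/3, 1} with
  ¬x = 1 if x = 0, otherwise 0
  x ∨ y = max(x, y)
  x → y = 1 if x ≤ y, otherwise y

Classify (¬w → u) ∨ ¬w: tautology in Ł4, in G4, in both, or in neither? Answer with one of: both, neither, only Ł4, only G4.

only G4

In Ł4: at u = 0, w = 1/3 the value is 2/3 — not a tautology.
In G4: every assignment gives 1 — tautology.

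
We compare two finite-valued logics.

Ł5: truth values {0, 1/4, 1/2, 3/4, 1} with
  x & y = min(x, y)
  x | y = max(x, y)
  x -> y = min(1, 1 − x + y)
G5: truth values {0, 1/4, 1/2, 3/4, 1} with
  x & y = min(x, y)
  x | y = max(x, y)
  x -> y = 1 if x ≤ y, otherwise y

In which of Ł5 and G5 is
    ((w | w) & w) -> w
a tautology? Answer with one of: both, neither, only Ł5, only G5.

both

In Ł5: every assignment gives 1 — tautology.
In G5: every assignment gives 1 — tautology.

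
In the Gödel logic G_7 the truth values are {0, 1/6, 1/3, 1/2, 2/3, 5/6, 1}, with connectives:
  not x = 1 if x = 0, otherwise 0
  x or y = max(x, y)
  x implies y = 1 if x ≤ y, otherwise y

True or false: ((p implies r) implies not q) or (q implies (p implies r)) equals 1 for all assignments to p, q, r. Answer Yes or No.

No

Counterexample: take p = 1/3, q = 1/3, r = 1/6.
p implies r = 1/3 implies 1/6 = 1/6
not q = not 1/3 = 0
(p implies r) implies not q = 1/6 implies 0 = 0
p implies r = 1/3 implies 1/6 = 1/6
q implies (p implies r) = 1/3 implies 1/6 = 1/6
((p implies r) implies not q) or (q implies (p implies r)) = 0 or 1/6 = 1/6
This gives 1/6 ≠ 1.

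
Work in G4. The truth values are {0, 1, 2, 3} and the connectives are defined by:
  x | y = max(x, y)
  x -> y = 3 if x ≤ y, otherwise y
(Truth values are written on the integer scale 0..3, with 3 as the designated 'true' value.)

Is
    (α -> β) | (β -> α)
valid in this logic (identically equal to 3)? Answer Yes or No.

Yes

α = 0, β = 0 ↦ 3
α = 0, β = 1 ↦ 3
α = 0, β = 2 ↦ 3
α = 0, β = 3 ↦ 3
α = 1, β = 0 ↦ 3
α = 1, β = 1 ↦ 3
α = 1, β = 2 ↦ 3
α = 1, β = 3 ↦ 3
α = 2, β = 0 ↦ 3
α = 2, β = 1 ↦ 3
α = 2, β = 2 ↦ 3
α = 2, β = 3 ↦ 3
α = 3, β = 0 ↦ 3
α = 3, β = 1 ↦ 3
α = 3, β = 2 ↦ 3
α = 3, β = 3 ↦ 3
Every assignment gives a value ≥ 3.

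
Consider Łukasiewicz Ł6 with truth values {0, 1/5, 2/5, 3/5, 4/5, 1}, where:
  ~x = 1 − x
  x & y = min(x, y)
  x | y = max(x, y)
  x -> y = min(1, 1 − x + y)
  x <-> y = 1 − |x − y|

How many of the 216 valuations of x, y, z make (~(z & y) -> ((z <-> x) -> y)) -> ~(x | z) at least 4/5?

56

value 1: 36 assignments (counts)
value 4/5: 20 assignments (counts)
value 3/5: 28 assignments
value 2/5: 37 assignments
value 1/5: 44 assignments
value 0: 51 assignments
So 56 of the 216 assignments meet the threshold.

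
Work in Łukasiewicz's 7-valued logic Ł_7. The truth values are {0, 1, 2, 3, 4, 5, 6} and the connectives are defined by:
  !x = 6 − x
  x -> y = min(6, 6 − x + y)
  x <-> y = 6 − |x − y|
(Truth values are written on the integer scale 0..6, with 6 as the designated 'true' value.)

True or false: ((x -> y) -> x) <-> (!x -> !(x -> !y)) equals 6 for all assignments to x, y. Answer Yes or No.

No

Counterexample: take x = 1, y = 0.
x -> y = 1 -> 0 = 5
(x -> y) -> x = 5 -> 1 = 2
!x = !1 = 5
!y = !0 = 6
x -> !y = 1 -> 6 = 6
!(x -> !y) = !6 = 0
!x -> !(x -> !y) = 5 -> 0 = 1
((x -> y) -> x) <-> (!x -> !(x -> !y)) = 2 <-> 1 = 5
This gives 5 ≠ 6.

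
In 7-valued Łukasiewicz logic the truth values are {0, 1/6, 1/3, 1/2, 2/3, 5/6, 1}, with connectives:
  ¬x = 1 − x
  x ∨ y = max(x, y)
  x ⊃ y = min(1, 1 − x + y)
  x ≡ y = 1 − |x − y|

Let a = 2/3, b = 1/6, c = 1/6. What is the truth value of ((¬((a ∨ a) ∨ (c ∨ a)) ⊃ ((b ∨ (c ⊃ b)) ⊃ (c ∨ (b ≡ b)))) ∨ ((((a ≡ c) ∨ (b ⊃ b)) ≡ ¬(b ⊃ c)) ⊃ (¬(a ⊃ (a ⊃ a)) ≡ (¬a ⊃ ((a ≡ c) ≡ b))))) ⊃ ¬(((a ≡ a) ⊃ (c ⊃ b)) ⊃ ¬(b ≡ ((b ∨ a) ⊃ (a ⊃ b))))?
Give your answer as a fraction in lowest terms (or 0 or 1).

a ∨ a = 2/3 ∨ 2/3 = 2/3
c ∨ a = 1/6 ∨ 2/3 = 2/3
(a ∨ a) ∨ (c ∨ a) = 2/3 ∨ 2/3 = 2/3
¬((a ∨ a) ∨ (c ∨ a)) = ¬2/3 = 1/3
c ⊃ b = 1/6 ⊃ 1/6 = 1
b ∨ (c ⊃ b) = 1/6 ∨ 1 = 1
b ≡ b = 1/6 ≡ 1/6 = 1
c ∨ (b ≡ b) = 1/6 ∨ 1 = 1
(b ∨ (c ⊃ b)) ⊃ (c ∨ (b ≡ b)) = 1 ⊃ 1 = 1
¬((a ∨ a) ∨ (c ∨ a)) ⊃ ((b ∨ (c ⊃ b)) ⊃ (c ∨ (b ≡ b))) = 1/3 ⊃ 1 = 1
a ≡ c = 2/3 ≡ 1/6 = 1/2
b ⊃ b = 1/6 ⊃ 1/6 = 1
(a ≡ c) ∨ (b ⊃ b) = 1/2 ∨ 1 = 1
b ⊃ c = 1/6 ⊃ 1/6 = 1
¬(b ⊃ c) = ¬1 = 0
((a ≡ c) ∨ (b ⊃ b)) ≡ ¬(b ⊃ c) = 1 ≡ 0 = 0
a ⊃ a = 2/3 ⊃ 2/3 = 1
a ⊃ (a ⊃ a) = 2/3 ⊃ 1 = 1
¬(a ⊃ (a ⊃ a)) = ¬1 = 0
¬a = ¬2/3 = 1/3
a ≡ c = 2/3 ≡ 1/6 = 1/2
(a ≡ c) ≡ b = 1/2 ≡ 1/6 = 2/3
¬a ⊃ ((a ≡ c) ≡ b) = 1/3 ⊃ 2/3 = 1
¬(a ⊃ (a ⊃ a)) ≡ (¬a ⊃ ((a ≡ c) ≡ b)) = 0 ≡ 1 = 0
(((a ≡ c) ∨ (b ⊃ b)) ≡ ¬(b ⊃ c)) ⊃ (¬(a ⊃ (a ⊃ a)) ≡ (¬a ⊃ ((a ≡ c) ≡ b))) = 0 ⊃ 0 = 1
(¬((a ∨ a) ∨ (c ∨ a)) ⊃ ((b ∨ (c ⊃ b)) ⊃ (c ∨ (b ≡ b)))) ∨ ((((a ≡ c) ∨ (b ⊃ b)) ≡ ¬(b ⊃ c)) ⊃ (¬(a ⊃ (a ⊃ a)) ≡ (¬a ⊃ ((a ≡ c) ≡ b)))) = 1 ∨ 1 = 1
a ≡ a = 2/3 ≡ 2/3 = 1
c ⊃ b = 1/6 ⊃ 1/6 = 1
(a ≡ a) ⊃ (c ⊃ b) = 1 ⊃ 1 = 1
b ∨ a = 1/6 ∨ 2/3 = 2/3
a ⊃ b = 2/3 ⊃ 1/6 = 1/2
(b ∨ a) ⊃ (a ⊃ b) = 2/3 ⊃ 1/2 = 5/6
b ≡ ((b ∨ a) ⊃ (a ⊃ b)) = 1/6 ≡ 5/6 = 1/3
¬(b ≡ ((b ∨ a) ⊃ (a ⊃ b))) = ¬1/3 = 2/3
((a ≡ a) ⊃ (c ⊃ b)) ⊃ ¬(b ≡ ((b ∨ a) ⊃ (a ⊃ b))) = 1 ⊃ 2/3 = 2/3
¬(((a ≡ a) ⊃ (c ⊃ b)) ⊃ ¬(b ≡ ((b ∨ a) ⊃ (a ⊃ b)))) = ¬2/3 = 1/3
((¬((a ∨ a) ∨ (c ∨ a)) ⊃ ((b ∨ (c ⊃ b)) ⊃ (c ∨ (b ≡ b)))) ∨ ((((a ≡ c) ∨ (b ⊃ b)) ≡ ¬(b ⊃ c)) ⊃ (¬(a ⊃ (a ⊃ a)) ≡ (¬a ⊃ ((a ≡ c) ≡ b))))) ⊃ ¬(((a ≡ a) ⊃ (c ⊃ b)) ⊃ ¬(b ≡ ((b ∨ a) ⊃ (a ⊃ b)))) = 1 ⊃ 1/3 = 1/3

1/3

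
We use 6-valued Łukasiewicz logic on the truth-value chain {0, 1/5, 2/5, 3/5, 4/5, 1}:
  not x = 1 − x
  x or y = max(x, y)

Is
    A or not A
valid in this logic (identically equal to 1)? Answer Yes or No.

Counterexample: take A = 1/5.
not A = not 1/5 = 4/5
A or not A = 1/5 or 4/5 = 4/5
This gives 4/5 ≠ 1.

No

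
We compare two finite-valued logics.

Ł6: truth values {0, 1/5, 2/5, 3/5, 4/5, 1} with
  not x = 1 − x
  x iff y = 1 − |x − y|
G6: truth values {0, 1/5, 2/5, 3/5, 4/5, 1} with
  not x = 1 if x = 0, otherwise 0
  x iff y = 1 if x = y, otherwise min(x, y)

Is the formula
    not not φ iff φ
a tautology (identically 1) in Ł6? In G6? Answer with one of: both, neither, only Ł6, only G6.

In Ł6: every assignment gives 1 — tautology.
In G6: at φ = 1/5 the value is 1/5 — not a tautology.

only Ł6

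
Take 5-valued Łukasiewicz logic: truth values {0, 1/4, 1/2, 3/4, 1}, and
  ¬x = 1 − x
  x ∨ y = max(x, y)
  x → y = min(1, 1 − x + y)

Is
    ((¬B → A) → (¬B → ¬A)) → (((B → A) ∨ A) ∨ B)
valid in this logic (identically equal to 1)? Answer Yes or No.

Counterexample: take A = 0, B = 1/4.
¬B = ¬1/4 = 3/4
¬B → A = 3/4 → 0 = 1/4
¬B = ¬1/4 = 3/4
¬A = ¬0 = 1
¬B → ¬A = 3/4 → 1 = 1
(¬B → A) → (¬B → ¬A) = 1/4 → 1 = 1
B → A = 1/4 → 0 = 3/4
(B → A) ∨ A = 3/4 ∨ 0 = 3/4
((B → A) ∨ A) ∨ B = 3/4 ∨ 1/4 = 3/4
((¬B → A) → (¬B → ¬A)) → (((B → A) ∨ A) ∨ B) = 1 → 3/4 = 3/4
This gives 3/4 ≠ 1.

No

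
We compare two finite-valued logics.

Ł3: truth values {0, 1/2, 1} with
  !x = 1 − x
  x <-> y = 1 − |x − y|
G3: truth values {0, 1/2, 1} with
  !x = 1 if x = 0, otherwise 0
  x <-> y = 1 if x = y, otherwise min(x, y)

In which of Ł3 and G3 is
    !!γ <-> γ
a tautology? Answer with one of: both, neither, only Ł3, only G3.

In Ł3: every assignment gives 1 — tautology.
In G3: at γ = 1/2 the value is 1/2 — not a tautology.

only Ł3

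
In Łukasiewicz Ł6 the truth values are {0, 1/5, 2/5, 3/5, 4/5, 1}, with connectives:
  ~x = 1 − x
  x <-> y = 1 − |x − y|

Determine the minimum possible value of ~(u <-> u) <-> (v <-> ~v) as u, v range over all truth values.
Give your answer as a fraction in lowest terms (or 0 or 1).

Take u = 0, v = 2/5:
u <-> u = 0 <-> 0 = 1
~(u <-> u) = ~1 = 0
~v = ~2/5 = 3/5
v <-> ~v = 2/5 <-> 3/5 = 4/5
~(u <-> u) <-> (v <-> ~v) = 0 <-> 4/5 = 1/5
No assignment yields a value below 1/5, so this is the minimum.

1/5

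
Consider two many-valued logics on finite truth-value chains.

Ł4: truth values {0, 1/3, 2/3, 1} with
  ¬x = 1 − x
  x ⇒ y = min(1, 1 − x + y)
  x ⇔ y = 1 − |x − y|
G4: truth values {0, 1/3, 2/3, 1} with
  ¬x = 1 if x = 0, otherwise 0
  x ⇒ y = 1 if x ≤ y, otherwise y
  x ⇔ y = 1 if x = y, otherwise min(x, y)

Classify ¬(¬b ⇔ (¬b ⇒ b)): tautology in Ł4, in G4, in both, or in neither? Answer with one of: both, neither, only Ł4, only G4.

only G4

In Ł4: at b = 1/3 the value is 0 — not a tautology.
In G4: every assignment gives 1 — tautology.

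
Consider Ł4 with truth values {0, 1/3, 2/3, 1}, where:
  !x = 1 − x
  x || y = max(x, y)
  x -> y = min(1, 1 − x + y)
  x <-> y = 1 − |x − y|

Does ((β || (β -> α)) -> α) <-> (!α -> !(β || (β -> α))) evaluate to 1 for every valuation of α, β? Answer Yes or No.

α = 0, β = 0 ↦ 1
α = 0, β = 1/3 ↦ 1
α = 0, β = 2/3 ↦ 1
α = 0, β = 1 ↦ 1
α = 1/3, β = 0 ↦ 1
α = 1/3, β = 1/3 ↦ 1
α = 1/3, β = 2/3 ↦ 1
α = 1/3, β = 1 ↦ 1
α = 2/3, β = 0 ↦ 1
α = 2/3, β = 1/3 ↦ 1
α = 2/3, β = 2/3 ↦ 1
α = 2/3, β = 1 ↦ 1
α = 1, β = 0 ↦ 1
α = 1, β = 1/3 ↦ 1
α = 1, β = 2/3 ↦ 1
α = 1, β = 1 ↦ 1
Every assignment gives a value ≥ 1.

Yes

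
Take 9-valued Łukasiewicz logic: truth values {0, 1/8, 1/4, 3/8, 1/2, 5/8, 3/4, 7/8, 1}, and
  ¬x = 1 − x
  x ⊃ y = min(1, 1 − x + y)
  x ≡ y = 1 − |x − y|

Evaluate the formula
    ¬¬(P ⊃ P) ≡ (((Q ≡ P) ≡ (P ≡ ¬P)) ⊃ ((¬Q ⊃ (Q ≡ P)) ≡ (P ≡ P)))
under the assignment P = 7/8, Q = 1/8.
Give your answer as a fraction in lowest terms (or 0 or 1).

3/8

P ⊃ P = 7/8 ⊃ 7/8 = 1
¬(P ⊃ P) = ¬1 = 0
¬¬(P ⊃ P) = ¬0 = 1
Q ≡ P = 1/8 ≡ 7/8 = 1/4
¬P = ¬7/8 = 1/8
P ≡ ¬P = 7/8 ≡ 1/8 = 1/4
(Q ≡ P) ≡ (P ≡ ¬P) = 1/4 ≡ 1/4 = 1
¬Q = ¬1/8 = 7/8
Q ≡ P = 1/8 ≡ 7/8 = 1/4
¬Q ⊃ (Q ≡ P) = 7/8 ⊃ 1/4 = 3/8
P ≡ P = 7/8 ≡ 7/8 = 1
(¬Q ⊃ (Q ≡ P)) ≡ (P ≡ P) = 3/8 ≡ 1 = 3/8
((Q ≡ P) ≡ (P ≡ ¬P)) ⊃ ((¬Q ⊃ (Q ≡ P)) ≡ (P ≡ P)) = 1 ⊃ 3/8 = 3/8
¬¬(P ⊃ P) ≡ (((Q ≡ P) ≡ (P ≡ ¬P)) ⊃ ((¬Q ⊃ (Q ≡ P)) ≡ (P ≡ P))) = 1 ≡ 3/8 = 3/8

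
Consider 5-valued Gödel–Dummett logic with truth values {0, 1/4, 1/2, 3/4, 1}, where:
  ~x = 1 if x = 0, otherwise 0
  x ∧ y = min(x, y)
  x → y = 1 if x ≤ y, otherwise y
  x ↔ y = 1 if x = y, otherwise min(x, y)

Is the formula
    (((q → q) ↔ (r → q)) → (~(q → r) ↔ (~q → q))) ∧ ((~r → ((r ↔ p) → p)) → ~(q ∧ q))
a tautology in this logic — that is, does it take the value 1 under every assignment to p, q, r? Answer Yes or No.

Counterexample: take p = 0, q = 1/4, r = 1/4.
q → q = 1/4 → 1/4 = 1
r → q = 1/4 → 1/4 = 1
(q → q) ↔ (r → q) = 1 ↔ 1 = 1
q → r = 1/4 → 1/4 = 1
~(q → r) = ~1 = 0
~q = ~1/4 = 0
~q → q = 0 → 1/4 = 1
~(q → r) ↔ (~q → q) = 0 ↔ 1 = 0
((q → q) ↔ (r → q)) → (~(q → r) ↔ (~q → q)) = 1 → 0 = 0
~r = ~1/4 = 0
r ↔ p = 1/4 ↔ 0 = 0
(r ↔ p) → p = 0 → 0 = 1
~r → ((r ↔ p) → p) = 0 → 1 = 1
q ∧ q = 1/4 ∧ 1/4 = 1/4
~(q ∧ q) = ~1/4 = 0
(~r → ((r ↔ p) → p)) → ~(q ∧ q) = 1 → 0 = 0
(((q → q) ↔ (r → q)) → (~(q → r) ↔ (~q → q))) ∧ ((~r → ((r ↔ p) → p)) → ~(q ∧ q)) = 0 ∧ 0 = 0
This gives 0 ≠ 1.

No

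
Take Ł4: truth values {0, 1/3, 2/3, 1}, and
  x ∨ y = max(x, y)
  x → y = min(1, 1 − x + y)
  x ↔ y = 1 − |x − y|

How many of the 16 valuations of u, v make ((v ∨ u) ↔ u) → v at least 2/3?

9

u = 0, v = 0 ↦ 0  <
u = 0, v = 1/3 ↦ 2/3  ≥
u = 0, v = 2/3 ↦ 1  ≥
u = 0, v = 1 ↦ 1  ≥
u = 1/3, v = 0 ↦ 0  <
u = 1/3, v = 1/3 ↦ 1/3  <
u = 1/3, v = 2/3 ↦ 1  ≥
u = 1/3, v = 1 ↦ 1  ≥
u = 2/3, v = 0 ↦ 0  <
u = 2/3, v = 1/3 ↦ 1/3  <
u = 2/3, v = 2/3 ↦ 2/3  ≥
u = 2/3, v = 1 ↦ 1  ≥
u = 1, v = 0 ↦ 0  <
u = 1, v = 1/3 ↦ 1/3  <
u = 1, v = 2/3 ↦ 2/3  ≥
u = 1, v = 1 ↦ 1  ≥
So 9 of the 16 assignments meet the threshold.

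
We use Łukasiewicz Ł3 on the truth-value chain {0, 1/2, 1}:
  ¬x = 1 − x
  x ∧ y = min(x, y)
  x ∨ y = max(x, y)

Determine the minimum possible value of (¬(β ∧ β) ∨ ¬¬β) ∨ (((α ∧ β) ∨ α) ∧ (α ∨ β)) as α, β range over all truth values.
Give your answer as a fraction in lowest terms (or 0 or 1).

Take α = 0, β = 1/2:
β ∧ β = 1/2 ∧ 1/2 = 1/2
¬(β ∧ β) = ¬1/2 = 1/2
¬β = ¬1/2 = 1/2
¬¬β = ¬1/2 = 1/2
¬(β ∧ β) ∨ ¬¬β = 1/2 ∨ 1/2 = 1/2
α ∧ β = 0 ∧ 1/2 = 0
(α ∧ β) ∨ α = 0 ∨ 0 = 0
α ∨ β = 0 ∨ 1/2 = 1/2
((α ∧ β) ∨ α) ∧ (α ∨ β) = 0 ∧ 1/2 = 0
(¬(β ∧ β) ∨ ¬¬β) ∨ (((α ∧ β) ∨ α) ∧ (α ∨ β)) = 1/2 ∨ 0 = 1/2
No assignment yields a value below 1/2, so this is the minimum.

1/2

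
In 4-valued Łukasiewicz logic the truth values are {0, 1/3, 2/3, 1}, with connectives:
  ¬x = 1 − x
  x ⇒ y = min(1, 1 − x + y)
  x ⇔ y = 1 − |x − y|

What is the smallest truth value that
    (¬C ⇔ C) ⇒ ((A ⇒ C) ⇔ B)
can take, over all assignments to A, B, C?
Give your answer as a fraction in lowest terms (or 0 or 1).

Take A = 0, B = 0, C = 1/3:
¬C = ¬1/3 = 2/3
¬C ⇔ C = 2/3 ⇔ 1/3 = 2/3
A ⇒ C = 0 ⇒ 1/3 = 1
(A ⇒ C) ⇔ B = 1 ⇔ 0 = 0
(¬C ⇔ C) ⇒ ((A ⇒ C) ⇔ B) = 2/3 ⇒ 0 = 1/3
No assignment yields a value below 1/3, so this is the minimum.

1/3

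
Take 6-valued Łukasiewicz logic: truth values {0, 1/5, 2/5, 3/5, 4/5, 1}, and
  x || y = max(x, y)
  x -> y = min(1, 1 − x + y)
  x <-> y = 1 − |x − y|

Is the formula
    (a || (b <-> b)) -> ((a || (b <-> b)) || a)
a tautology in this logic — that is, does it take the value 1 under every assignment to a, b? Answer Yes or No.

Yes

At a = 3/5, b = 3/5, for instance:
b <-> b = 3/5 <-> 3/5 = 1
a || (b <-> b) = 3/5 || 1 = 1
(a || (b <-> b)) || a = 1 || 3/5 = 1
(a || (b <-> b)) -> ((a || (b <-> b)) || a) = 1 -> 1 = 1
and checking the remaining 35 assignments likewise gives ≥ 1 in every case.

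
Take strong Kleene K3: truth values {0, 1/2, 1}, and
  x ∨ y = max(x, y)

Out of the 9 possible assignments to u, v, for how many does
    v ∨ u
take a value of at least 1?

u = 0, v = 0 ↦ 0  <
u = 0, v = 1/2 ↦ 1/2  <
u = 0, v = 1 ↦ 1  ≥
u = 1/2, v = 0 ↦ 1/2  <
u = 1/2, v = 1/2 ↦ 1/2  <
u = 1/2, v = 1 ↦ 1  ≥
u = 1, v = 0 ↦ 1  ≥
u = 1, v = 1/2 ↦ 1  ≥
u = 1, v = 1 ↦ 1  ≥
So 5 of the 9 assignments meet the threshold.

5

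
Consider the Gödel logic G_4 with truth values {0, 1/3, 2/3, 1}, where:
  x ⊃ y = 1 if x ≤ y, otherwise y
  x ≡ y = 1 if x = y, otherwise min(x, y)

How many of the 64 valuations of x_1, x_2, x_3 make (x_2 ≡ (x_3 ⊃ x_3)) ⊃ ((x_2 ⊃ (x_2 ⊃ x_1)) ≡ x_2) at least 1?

40

value 1: 40 assignments (counts)
value 2/3: 4 assignments
value 1/3: 8 assignments
value 0: 12 assignments
So 40 of the 64 assignments meet the threshold.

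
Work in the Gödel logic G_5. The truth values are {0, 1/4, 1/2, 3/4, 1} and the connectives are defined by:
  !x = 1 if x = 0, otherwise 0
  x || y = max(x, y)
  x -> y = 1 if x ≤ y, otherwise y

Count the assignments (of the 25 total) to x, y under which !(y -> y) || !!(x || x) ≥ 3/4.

value 1: 20 assignments (counts)
value 0: 5 assignments
So 20 of the 25 assignments meet the threshold.

20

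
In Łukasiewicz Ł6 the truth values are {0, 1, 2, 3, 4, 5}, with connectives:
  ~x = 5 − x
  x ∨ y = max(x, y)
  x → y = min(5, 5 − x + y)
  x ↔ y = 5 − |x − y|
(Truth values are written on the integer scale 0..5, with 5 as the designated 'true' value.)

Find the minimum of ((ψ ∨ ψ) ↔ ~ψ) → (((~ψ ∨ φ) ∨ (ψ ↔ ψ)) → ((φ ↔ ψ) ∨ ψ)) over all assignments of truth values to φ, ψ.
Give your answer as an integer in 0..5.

Take φ = 5, ψ = 2:
ψ ∨ ψ = 2 ∨ 2 = 2
~ψ = ~2 = 3
(ψ ∨ ψ) ↔ ~ψ = 2 ↔ 3 = 4
~ψ = ~2 = 3
~ψ ∨ φ = 3 ∨ 5 = 5
ψ ↔ ψ = 2 ↔ 2 = 5
(~ψ ∨ φ) ∨ (ψ ↔ ψ) = 5 ∨ 5 = 5
φ ↔ ψ = 5 ↔ 2 = 2
(φ ↔ ψ) ∨ ψ = 2 ∨ 2 = 2
((~ψ ∨ φ) ∨ (ψ ↔ ψ)) → ((φ ↔ ψ) ∨ ψ) = 5 → 2 = 2
((ψ ∨ ψ) ↔ ~ψ) → (((~ψ ∨ φ) ∨ (ψ ↔ ψ)) → ((φ ↔ ψ) ∨ ψ)) = 4 → 2 = 3
No assignment yields a value below 3, so this is the minimum.

3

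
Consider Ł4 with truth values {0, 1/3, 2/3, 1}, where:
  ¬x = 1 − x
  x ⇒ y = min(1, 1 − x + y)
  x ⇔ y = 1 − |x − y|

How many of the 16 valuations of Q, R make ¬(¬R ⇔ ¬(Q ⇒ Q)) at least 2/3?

8

Q = 0, R = 0 ↦ 1  ≥
Q = 0, R = 1/3 ↦ 2/3  ≥
Q = 0, R = 2/3 ↦ 1/3  <
Q = 0, R = 1 ↦ 0  <
Q = 1/3, R = 0 ↦ 1  ≥
Q = 1/3, R = 1/3 ↦ 2/3  ≥
Q = 1/3, R = 2/3 ↦ 1/3  <
Q = 1/3, R = 1 ↦ 0  <
Q = 2/3, R = 0 ↦ 1  ≥
Q = 2/3, R = 1/3 ↦ 2/3  ≥
Q = 2/3, R = 2/3 ↦ 1/3  <
Q = 2/3, R = 1 ↦ 0  <
Q = 1, R = 0 ↦ 1  ≥
Q = 1, R = 1/3 ↦ 2/3  ≥
Q = 1, R = 2/3 ↦ 1/3  <
Q = 1, R = 1 ↦ 0  <
So 8 of the 16 assignments meet the threshold.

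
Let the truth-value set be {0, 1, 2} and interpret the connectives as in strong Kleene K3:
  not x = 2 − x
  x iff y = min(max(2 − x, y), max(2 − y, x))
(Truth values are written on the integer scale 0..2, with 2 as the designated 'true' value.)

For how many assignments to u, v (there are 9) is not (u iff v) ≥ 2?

2

u = 0, v = 0 ↦ 0  <
u = 0, v = 1 ↦ 1  <
u = 0, v = 2 ↦ 2  ≥
u = 1, v = 0 ↦ 1  <
u = 1, v = 1 ↦ 1  <
u = 1, v = 2 ↦ 1  <
u = 2, v = 0 ↦ 2  ≥
u = 2, v = 1 ↦ 1  <
u = 2, v = 2 ↦ 0  <
So 2 of the 9 assignments meet the threshold.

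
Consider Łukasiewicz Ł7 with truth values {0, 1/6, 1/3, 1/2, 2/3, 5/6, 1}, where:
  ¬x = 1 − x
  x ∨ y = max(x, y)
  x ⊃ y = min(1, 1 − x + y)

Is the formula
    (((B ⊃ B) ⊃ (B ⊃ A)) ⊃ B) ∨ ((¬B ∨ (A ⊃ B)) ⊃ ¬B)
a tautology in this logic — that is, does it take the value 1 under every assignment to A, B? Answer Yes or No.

Counterexample: take A = 0, B = 1/6.
B ⊃ B = 1/6 ⊃ 1/6 = 1
B ⊃ A = 1/6 ⊃ 0 = 5/6
(B ⊃ B) ⊃ (B ⊃ A) = 1 ⊃ 5/6 = 5/6
((B ⊃ B) ⊃ (B ⊃ A)) ⊃ B = 5/6 ⊃ 1/6 = 1/3
¬B = ¬1/6 = 5/6
A ⊃ B = 0 ⊃ 1/6 = 1
¬B ∨ (A ⊃ B) = 5/6 ∨ 1 = 1
¬B = ¬1/6 = 5/6
(¬B ∨ (A ⊃ B)) ⊃ ¬B = 1 ⊃ 5/6 = 5/6
(((B ⊃ B) ⊃ (B ⊃ A)) ⊃ B) ∨ ((¬B ∨ (A ⊃ B)) ⊃ ¬B) = 1/3 ∨ 5/6 = 5/6
This gives 5/6 ≠ 1.

No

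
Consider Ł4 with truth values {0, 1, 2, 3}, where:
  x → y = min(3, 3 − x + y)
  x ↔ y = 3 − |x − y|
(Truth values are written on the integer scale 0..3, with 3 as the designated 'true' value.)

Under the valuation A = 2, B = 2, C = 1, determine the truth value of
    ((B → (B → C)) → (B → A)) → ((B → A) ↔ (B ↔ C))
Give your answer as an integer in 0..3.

2

B → C = 2 → 1 = 2
B → (B → C) = 2 → 2 = 3
B → A = 2 → 2 = 3
(B → (B → C)) → (B → A) = 3 → 3 = 3
B → A = 2 → 2 = 3
B ↔ C = 2 ↔ 1 = 2
(B → A) ↔ (B ↔ C) = 3 ↔ 2 = 2
((B → (B → C)) → (B → A)) → ((B → A) ↔ (B ↔ C)) = 3 → 2 = 2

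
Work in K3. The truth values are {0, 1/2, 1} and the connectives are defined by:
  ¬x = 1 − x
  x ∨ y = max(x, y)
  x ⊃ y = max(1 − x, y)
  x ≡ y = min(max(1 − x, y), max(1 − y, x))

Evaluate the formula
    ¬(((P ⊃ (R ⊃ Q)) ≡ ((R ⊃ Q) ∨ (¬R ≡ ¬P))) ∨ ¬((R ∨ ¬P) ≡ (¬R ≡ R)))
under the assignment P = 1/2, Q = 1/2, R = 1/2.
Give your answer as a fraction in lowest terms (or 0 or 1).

1/2

R ⊃ Q = 1/2 ⊃ 1/2 = 1/2
P ⊃ (R ⊃ Q) = 1/2 ⊃ 1/2 = 1/2
R ⊃ Q = 1/2 ⊃ 1/2 = 1/2
¬R = ¬1/2 = 1/2
¬P = ¬1/2 = 1/2
¬R ≡ ¬P = 1/2 ≡ 1/2 = 1/2
(R ⊃ Q) ∨ (¬R ≡ ¬P) = 1/2 ∨ 1/2 = 1/2
(P ⊃ (R ⊃ Q)) ≡ ((R ⊃ Q) ∨ (¬R ≡ ¬P)) = 1/2 ≡ 1/2 = 1/2
¬P = ¬1/2 = 1/2
R ∨ ¬P = 1/2 ∨ 1/2 = 1/2
¬R = ¬1/2 = 1/2
¬R ≡ R = 1/2 ≡ 1/2 = 1/2
(R ∨ ¬P) ≡ (¬R ≡ R) = 1/2 ≡ 1/2 = 1/2
¬((R ∨ ¬P) ≡ (¬R ≡ R)) = ¬1/2 = 1/2
((P ⊃ (R ⊃ Q)) ≡ ((R ⊃ Q) ∨ (¬R ≡ ¬P))) ∨ ¬((R ∨ ¬P) ≡ (¬R ≡ R)) = 1/2 ∨ 1/2 = 1/2
¬(((P ⊃ (R ⊃ Q)) ≡ ((R ⊃ Q) ∨ (¬R ≡ ¬P))) ∨ ¬((R ∨ ¬P) ≡ (¬R ≡ R))) = ¬1/2 = 1/2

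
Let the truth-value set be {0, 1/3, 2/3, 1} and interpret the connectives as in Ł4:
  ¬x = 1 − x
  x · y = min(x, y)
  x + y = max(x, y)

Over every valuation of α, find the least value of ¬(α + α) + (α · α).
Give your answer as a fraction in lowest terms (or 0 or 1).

Take α = 1/3:
α + α = 1/3 + 1/3 = 1/3
¬(α + α) = ¬1/3 = 2/3
α · α = 1/3 · 1/3 = 1/3
¬(α + α) + (α · α) = 2/3 + 1/3 = 2/3
No assignment yields a value below 2/3, so this is the minimum.

2/3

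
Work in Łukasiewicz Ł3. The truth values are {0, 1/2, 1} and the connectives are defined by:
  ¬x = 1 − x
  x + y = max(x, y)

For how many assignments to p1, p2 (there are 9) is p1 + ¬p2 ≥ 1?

p1 = 0, p2 = 0 ↦ 1  ≥
p1 = 0, p2 = 1/2 ↦ 1/2  <
p1 = 0, p2 = 1 ↦ 0  <
p1 = 1/2, p2 = 0 ↦ 1  ≥
p1 = 1/2, p2 = 1/2 ↦ 1/2  <
p1 = 1/2, p2 = 1 ↦ 1/2  <
p1 = 1, p2 = 0 ↦ 1  ≥
p1 = 1, p2 = 1/2 ↦ 1  ≥
p1 = 1, p2 = 1 ↦ 1  ≥
So 5 of the 9 assignments meet the threshold.

5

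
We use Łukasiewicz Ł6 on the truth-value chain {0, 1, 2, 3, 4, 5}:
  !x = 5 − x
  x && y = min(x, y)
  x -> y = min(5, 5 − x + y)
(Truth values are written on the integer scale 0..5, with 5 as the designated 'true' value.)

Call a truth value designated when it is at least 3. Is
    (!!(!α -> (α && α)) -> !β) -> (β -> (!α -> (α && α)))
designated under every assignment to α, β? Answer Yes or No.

No

Counterexample: take α = 0, β = 3.
!α = !0 = 5
α && α = 0 && 0 = 0
!α -> (α && α) = 5 -> 0 = 0
!(!α -> (α && α)) = !0 = 5
!!(!α -> (α && α)) = !5 = 0
!β = !3 = 2
!!(!α -> (α && α)) -> !β = 0 -> 2 = 5
!α = !0 = 5
α && α = 0 && 0 = 0
!α -> (α && α) = 5 -> 0 = 0
β -> (!α -> (α && α)) = 3 -> 0 = 2
(!!(!α -> (α && α)) -> !β) -> (β -> (!α -> (α && α))) = 5 -> 2 = 2
This gives 2, which is below 3.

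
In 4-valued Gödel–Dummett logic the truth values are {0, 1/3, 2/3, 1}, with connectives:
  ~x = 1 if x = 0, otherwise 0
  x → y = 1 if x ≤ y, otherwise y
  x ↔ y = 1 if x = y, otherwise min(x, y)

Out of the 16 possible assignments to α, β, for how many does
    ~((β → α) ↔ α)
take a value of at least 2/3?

1

α = 0, β = 0 ↦ 1  ≥
α = 0, β = 1/3 ↦ 0  <
α = 0, β = 2/3 ↦ 0  <
α = 0, β = 1 ↦ 0  <
α = 1/3, β = 0 ↦ 0  <
α = 1/3, β = 1/3 ↦ 0  <
α = 1/3, β = 2/3 ↦ 0  <
α = 1/3, β = 1 ↦ 0  <
α = 2/3, β = 0 ↦ 0  <
α = 2/3, β = 1/3 ↦ 0  <
α = 2/3, β = 2/3 ↦ 0  <
α = 2/3, β = 1 ↦ 0  <
α = 1, β = 0 ↦ 0  <
α = 1, β = 1/3 ↦ 0  <
α = 1, β = 2/3 ↦ 0  <
α = 1, β = 1 ↦ 0  <
So 1 of the 16 assignments meets the threshold.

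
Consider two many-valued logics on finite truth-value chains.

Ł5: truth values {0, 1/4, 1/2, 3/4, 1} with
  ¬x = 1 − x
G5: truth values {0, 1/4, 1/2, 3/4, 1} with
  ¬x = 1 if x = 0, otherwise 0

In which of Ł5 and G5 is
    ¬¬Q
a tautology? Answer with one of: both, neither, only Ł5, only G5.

neither

In Ł5: at Q = 0 the value is 0 — not a tautology.
In G5: at Q = 0 the value is 0 — not a tautology.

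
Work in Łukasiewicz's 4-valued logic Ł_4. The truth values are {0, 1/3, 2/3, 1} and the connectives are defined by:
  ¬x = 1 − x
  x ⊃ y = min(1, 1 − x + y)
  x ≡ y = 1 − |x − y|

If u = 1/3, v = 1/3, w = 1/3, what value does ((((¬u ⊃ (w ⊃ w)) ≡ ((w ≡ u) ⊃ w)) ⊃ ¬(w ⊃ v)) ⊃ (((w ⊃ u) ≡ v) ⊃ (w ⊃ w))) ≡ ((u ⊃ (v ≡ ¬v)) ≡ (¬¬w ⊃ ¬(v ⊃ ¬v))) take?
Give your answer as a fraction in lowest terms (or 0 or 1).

2/3

¬u = ¬1/3 = 2/3
w ⊃ w = 1/3 ⊃ 1/3 = 1
¬u ⊃ (w ⊃ w) = 2/3 ⊃ 1 = 1
w ≡ u = 1/3 ≡ 1/3 = 1
(w ≡ u) ⊃ w = 1 ⊃ 1/3 = 1/3
(¬u ⊃ (w ⊃ w)) ≡ ((w ≡ u) ⊃ w) = 1 ≡ 1/3 = 1/3
w ⊃ v = 1/3 ⊃ 1/3 = 1
¬(w ⊃ v) = ¬1 = 0
((¬u ⊃ (w ⊃ w)) ≡ ((w ≡ u) ⊃ w)) ⊃ ¬(w ⊃ v) = 1/3 ⊃ 0 = 2/3
w ⊃ u = 1/3 ⊃ 1/3 = 1
(w ⊃ u) ≡ v = 1 ≡ 1/3 = 1/3
w ⊃ w = 1/3 ⊃ 1/3 = 1
((w ⊃ u) ≡ v) ⊃ (w ⊃ w) = 1/3 ⊃ 1 = 1
(((¬u ⊃ (w ⊃ w)) ≡ ((w ≡ u) ⊃ w)) ⊃ ¬(w ⊃ v)) ⊃ (((w ⊃ u) ≡ v) ⊃ (w ⊃ w)) = 2/3 ⊃ 1 = 1
¬v = ¬1/3 = 2/3
v ≡ ¬v = 1/3 ≡ 2/3 = 2/3
u ⊃ (v ≡ ¬v) = 1/3 ⊃ 2/3 = 1
¬w = ¬1/3 = 2/3
¬¬w = ¬2/3 = 1/3
¬v = ¬1/3 = 2/3
v ⊃ ¬v = 1/3 ⊃ 2/3 = 1
¬(v ⊃ ¬v) = ¬1 = 0
¬¬w ⊃ ¬(v ⊃ ¬v) = 1/3 ⊃ 0 = 2/3
(u ⊃ (v ≡ ¬v)) ≡ (¬¬w ⊃ ¬(v ⊃ ¬v)) = 1 ≡ 2/3 = 2/3
((((¬u ⊃ (w ⊃ w)) ≡ ((w ≡ u) ⊃ w)) ⊃ ¬(w ⊃ v)) ⊃ (((w ⊃ u) ≡ v) ⊃ (w ⊃ w))) ≡ ((u ⊃ (v ≡ ¬v)) ≡ (¬¬w ⊃ ¬(v ⊃ ¬v))) = 1 ≡ 2/3 = 2/3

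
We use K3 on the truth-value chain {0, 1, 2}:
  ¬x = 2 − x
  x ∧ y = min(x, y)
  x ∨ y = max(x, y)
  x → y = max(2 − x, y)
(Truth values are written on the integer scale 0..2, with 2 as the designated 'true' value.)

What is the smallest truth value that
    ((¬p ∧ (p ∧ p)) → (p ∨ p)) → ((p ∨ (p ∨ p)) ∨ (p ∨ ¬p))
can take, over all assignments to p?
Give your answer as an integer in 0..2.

Take p = 1:
¬p = ¬1 = 1
p ∧ p = 1 ∧ 1 = 1
¬p ∧ (p ∧ p) = 1 ∧ 1 = 1
p ∨ p = 1 ∨ 1 = 1
(¬p ∧ (p ∧ p)) → (p ∨ p) = 1 → 1 = 1
p ∨ p = 1 ∨ 1 = 1
p ∨ (p ∨ p) = 1 ∨ 1 = 1
¬p = ¬1 = 1
p ∨ ¬p = 1 ∨ 1 = 1
(p ∨ (p ∨ p)) ∨ (p ∨ ¬p) = 1 ∨ 1 = 1
((¬p ∧ (p ∧ p)) → (p ∨ p)) → ((p ∨ (p ∨ p)) ∨ (p ∨ ¬p)) = 1 → 1 = 1
No assignment yields a value below 1, so this is the minimum.

1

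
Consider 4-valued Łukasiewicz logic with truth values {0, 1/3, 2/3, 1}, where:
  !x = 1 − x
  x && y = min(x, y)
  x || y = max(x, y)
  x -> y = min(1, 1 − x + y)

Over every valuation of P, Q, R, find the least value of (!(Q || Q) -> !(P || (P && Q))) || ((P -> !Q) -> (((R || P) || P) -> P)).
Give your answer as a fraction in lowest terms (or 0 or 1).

2/3

Take P = 1/3, Q = 0, R = 2/3:
Q || Q = 0 || 0 = 0
!(Q || Q) = !0 = 1
P && Q = 1/3 && 0 = 0
P || (P && Q) = 1/3 || 0 = 1/3
!(P || (P && Q)) = !1/3 = 2/3
!(Q || Q) -> !(P || (P && Q)) = 1 -> 2/3 = 2/3
!Q = !0 = 1
P -> !Q = 1/3 -> 1 = 1
R || P = 2/3 || 1/3 = 2/3
(R || P) || P = 2/3 || 1/3 = 2/3
((R || P) || P) -> P = 2/3 -> 1/3 = 2/3
(P -> !Q) -> (((R || P) || P) -> P) = 1 -> 2/3 = 2/3
(!(Q || Q) -> !(P || (P && Q))) || ((P -> !Q) -> (((R || P) || P) -> P)) = 2/3 || 2/3 = 2/3
No assignment yields a value below 2/3, so this is the minimum.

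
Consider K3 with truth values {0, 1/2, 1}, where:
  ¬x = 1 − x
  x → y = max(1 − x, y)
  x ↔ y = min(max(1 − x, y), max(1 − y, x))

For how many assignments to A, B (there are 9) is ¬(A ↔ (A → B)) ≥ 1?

4

A = 0, B = 0 ↦ 1  ≥
A = 0, B = 1/2 ↦ 1  ≥
A = 0, B = 1 ↦ 1  ≥
A = 1/2, B = 0 ↦ 1/2  <
A = 1/2, B = 1/2 ↦ 1/2  <
A = 1/2, B = 1 ↦ 1/2  <
A = 1, B = 0 ↦ 1  ≥
A = 1, B = 1/2 ↦ 1/2  <
A = 1, B = 1 ↦ 0  <
So 4 of the 9 assignments meet the threshold.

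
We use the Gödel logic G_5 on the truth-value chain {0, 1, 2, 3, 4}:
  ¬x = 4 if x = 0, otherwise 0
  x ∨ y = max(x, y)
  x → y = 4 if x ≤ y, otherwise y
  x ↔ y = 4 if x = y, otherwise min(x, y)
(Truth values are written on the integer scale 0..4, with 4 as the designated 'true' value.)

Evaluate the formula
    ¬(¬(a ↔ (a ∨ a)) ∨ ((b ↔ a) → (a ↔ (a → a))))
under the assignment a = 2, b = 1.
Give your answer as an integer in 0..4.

0

a ∨ a = 2 ∨ 2 = 2
a ↔ (a ∨ a) = 2 ↔ 2 = 4
¬(a ↔ (a ∨ a)) = ¬4 = 0
b ↔ a = 1 ↔ 2 = 1
a → a = 2 → 2 = 4
a ↔ (a → a) = 2 ↔ 4 = 2
(b ↔ a) → (a ↔ (a → a)) = 1 → 2 = 4
¬(a ↔ (a ∨ a)) ∨ ((b ↔ a) → (a ↔ (a → a))) = 0 ∨ 4 = 4
¬(¬(a ↔ (a ∨ a)) ∨ ((b ↔ a) → (a ↔ (a → a)))) = ¬4 = 0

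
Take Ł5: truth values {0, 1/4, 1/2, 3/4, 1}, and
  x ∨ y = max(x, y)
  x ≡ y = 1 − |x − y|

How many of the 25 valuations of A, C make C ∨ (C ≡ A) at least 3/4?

18

value 1: 9 assignments (counts)
value 3/4: 9 assignments (counts)
value 1/2: 4 assignments
value 1/4: 2 assignments
value 0: 1 assignment
So 18 of the 25 assignments meet the threshold.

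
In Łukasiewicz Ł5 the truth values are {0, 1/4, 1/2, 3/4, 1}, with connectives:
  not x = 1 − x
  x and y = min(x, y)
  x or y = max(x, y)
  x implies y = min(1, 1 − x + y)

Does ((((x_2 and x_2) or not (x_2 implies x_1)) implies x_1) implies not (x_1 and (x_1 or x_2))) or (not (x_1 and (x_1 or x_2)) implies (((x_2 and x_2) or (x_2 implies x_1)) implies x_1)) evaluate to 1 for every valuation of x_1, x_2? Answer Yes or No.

No

Counterexample: take x_1 = 1/4, x_2 = 0.
x_2 and x_2 = 0 and 0 = 0
x_2 implies x_1 = 0 implies 1/4 = 1
not (x_2 implies x_1) = not 1 = 0
(x_2 and x_2) or not (x_2 implies x_1) = 0 or 0 = 0
((x_2 and x_2) or not (x_2 implies x_1)) implies x_1 = 0 implies 1/4 = 1
x_1 or x_2 = 1/4 or 0 = 1/4
x_1 and (x_1 or x_2) = 1/4 and 1/4 = 1/4
not (x_1 and (x_1 or x_2)) = not 1/4 = 3/4
(((x_2 and x_2) or not (x_2 implies x_1)) implies x_1) implies not (x_1 and (x_1 or x_2)) = 1 implies 3/4 = 3/4
x_1 or x_2 = 1/4 or 0 = 1/4
x_1 and (x_1 or x_2) = 1/4 and 1/4 = 1/4
not (x_1 and (x_1 or x_2)) = not 1/4 = 3/4
x_2 and x_2 = 0 and 0 = 0
x_2 implies x_1 = 0 implies 1/4 = 1
(x_2 and x_2) or (x_2 implies x_1) = 0 or 1 = 1
((x_2 and x_2) or (x_2 implies x_1)) implies x_1 = 1 implies 1/4 = 1/4
not (x_1 and (x_1 or x_2)) implies (((x_2 and x_2) or (x_2 implies x_1)) implies x_1) = 3/4 implies 1/4 = 1/2
((((x_2 and x_2) or not (x_2 implies x_1)) implies x_1) implies not (x_1 and (x_1 or x_2))) or (not (x_1 and (x_1 or x_2)) implies (((x_2 and x_2) or (x_2 implies x_1)) implies x_1)) = 3/4 or 1/2 = 3/4
This gives 3/4 ≠ 1.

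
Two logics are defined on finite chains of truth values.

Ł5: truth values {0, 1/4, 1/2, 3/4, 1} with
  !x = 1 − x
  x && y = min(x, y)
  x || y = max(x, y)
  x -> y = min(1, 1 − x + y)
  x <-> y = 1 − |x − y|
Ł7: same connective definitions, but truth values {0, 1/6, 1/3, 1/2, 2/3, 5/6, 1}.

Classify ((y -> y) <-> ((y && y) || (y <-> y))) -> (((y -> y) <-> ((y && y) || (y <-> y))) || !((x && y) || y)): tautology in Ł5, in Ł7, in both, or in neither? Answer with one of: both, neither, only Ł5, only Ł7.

both

In Ł5: every assignment gives 1 — tautology.
In Ł7: every assignment gives 1 — tautology.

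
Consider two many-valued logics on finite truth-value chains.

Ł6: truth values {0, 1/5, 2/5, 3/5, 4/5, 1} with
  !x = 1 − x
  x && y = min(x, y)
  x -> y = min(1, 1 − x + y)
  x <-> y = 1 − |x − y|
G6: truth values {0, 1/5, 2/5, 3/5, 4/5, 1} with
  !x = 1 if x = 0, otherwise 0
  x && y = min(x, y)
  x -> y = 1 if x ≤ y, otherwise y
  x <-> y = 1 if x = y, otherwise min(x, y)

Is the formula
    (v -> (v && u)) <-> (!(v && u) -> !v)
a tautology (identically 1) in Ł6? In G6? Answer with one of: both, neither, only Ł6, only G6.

only Ł6

In Ł6: every assignment gives 1 — tautology.
In G6: at u = 1/5, v = 2/5 the value is 1/5 — not a tautology.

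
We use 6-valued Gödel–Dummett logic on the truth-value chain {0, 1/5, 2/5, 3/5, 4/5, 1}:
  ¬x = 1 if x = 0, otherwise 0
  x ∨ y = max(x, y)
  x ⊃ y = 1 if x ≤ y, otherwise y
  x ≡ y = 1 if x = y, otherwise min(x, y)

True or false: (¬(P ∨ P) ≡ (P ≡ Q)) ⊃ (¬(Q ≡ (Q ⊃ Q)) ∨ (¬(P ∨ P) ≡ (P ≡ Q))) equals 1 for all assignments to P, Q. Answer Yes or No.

Yes

At P = 0, Q = 1/5, for instance:
P ∨ P = 0 ∨ 0 = 0
¬(P ∨ P) = ¬0 = 1
P ≡ Q = 0 ≡ 1/5 = 0
¬(P ∨ P) ≡ (P ≡ Q) = 1 ≡ 0 = 0
Q ⊃ Q = 1/5 ⊃ 1/5 = 1
Q ≡ (Q ⊃ Q) = 1/5 ≡ 1 = 1/5
¬(Q ≡ (Q ⊃ Q)) = ¬1/5 = 0
¬(Q ≡ (Q ⊃ Q)) ∨ (¬(P ∨ P) ≡ (P ≡ Q)) = 0 ∨ 0 = 0
(¬(P ∨ P) ≡ (P ≡ Q)) ⊃ (¬(Q ≡ (Q ⊃ Q)) ∨ (¬(P ∨ P) ≡ (P ≡ Q))) = 0 ⊃ 0 = 1
and checking the remaining 35 assignments likewise gives ≥ 1 in every case.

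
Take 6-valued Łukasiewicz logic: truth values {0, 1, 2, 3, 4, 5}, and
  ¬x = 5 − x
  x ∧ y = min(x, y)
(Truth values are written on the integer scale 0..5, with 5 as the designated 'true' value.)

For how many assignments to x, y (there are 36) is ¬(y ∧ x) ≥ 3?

27

value 5: 11 assignments (counts)
value 4: 9 assignments (counts)
value 3: 7 assignments (counts)
value 2: 5 assignments
value 1: 3 assignments
value 0: 1 assignment
So 27 of the 36 assignments meet the threshold.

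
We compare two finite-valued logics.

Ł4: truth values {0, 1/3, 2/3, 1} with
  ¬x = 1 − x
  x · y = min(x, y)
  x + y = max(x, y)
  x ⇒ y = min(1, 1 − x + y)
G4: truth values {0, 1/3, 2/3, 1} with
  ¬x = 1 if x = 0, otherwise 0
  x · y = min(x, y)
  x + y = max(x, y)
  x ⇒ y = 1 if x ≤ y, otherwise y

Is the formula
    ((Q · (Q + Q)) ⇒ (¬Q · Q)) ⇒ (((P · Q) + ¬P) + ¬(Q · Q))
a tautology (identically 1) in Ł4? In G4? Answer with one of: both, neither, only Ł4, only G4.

In Ł4: at P = 1/3, Q = 1/3 the value is 2/3 — not a tautology.
In G4: every assignment gives 1 — tautology.

only G4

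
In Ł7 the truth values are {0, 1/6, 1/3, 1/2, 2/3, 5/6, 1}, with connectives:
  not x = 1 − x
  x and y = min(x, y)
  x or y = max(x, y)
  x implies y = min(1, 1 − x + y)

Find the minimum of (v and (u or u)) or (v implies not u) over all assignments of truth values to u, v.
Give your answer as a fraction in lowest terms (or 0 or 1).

1/2

Take u = 1/2, v = 1:
u or u = 1/2 or 1/2 = 1/2
v and (u or u) = 1 and 1/2 = 1/2
not u = not 1/2 = 1/2
v implies not u = 1 implies 1/2 = 1/2
(v and (u or u)) or (v implies not u) = 1/2 or 1/2 = 1/2
No assignment yields a value below 1/2, so this is the minimum.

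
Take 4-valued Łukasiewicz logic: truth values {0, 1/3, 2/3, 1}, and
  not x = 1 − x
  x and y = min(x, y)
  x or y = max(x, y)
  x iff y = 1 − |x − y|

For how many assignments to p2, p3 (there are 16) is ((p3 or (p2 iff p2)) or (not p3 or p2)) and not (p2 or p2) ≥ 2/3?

p2 = 0, p3 = 0 ↦ 1  ≥
p2 = 0, p3 = 1/3 ↦ 1  ≥
p2 = 0, p3 = 2/3 ↦ 1  ≥
p2 = 0, p3 = 1 ↦ 1  ≥
p2 = 1/3, p3 = 0 ↦ 2/3  ≥
p2 = 1/3, p3 = 1/3 ↦ 2/3  ≥
p2 = 1/3, p3 = 2/3 ↦ 2/3  ≥
p2 = 1/3, p3 = 1 ↦ 2/3  ≥
p2 = 2/3, p3 = 0 ↦ 1/3  <
p2 = 2/3, p3 = 1/3 ↦ 1/3  <
p2 = 2/3, p3 = 2/3 ↦ 1/3  <
p2 = 2/3, p3 = 1 ↦ 1/3  <
p2 = 1, p3 = 0 ↦ 0  <
p2 = 1, p3 = 1/3 ↦ 0  <
p2 = 1, p3 = 2/3 ↦ 0  <
p2 = 1, p3 = 1 ↦ 0  <
So 8 of the 16 assignments meet the threshold.

8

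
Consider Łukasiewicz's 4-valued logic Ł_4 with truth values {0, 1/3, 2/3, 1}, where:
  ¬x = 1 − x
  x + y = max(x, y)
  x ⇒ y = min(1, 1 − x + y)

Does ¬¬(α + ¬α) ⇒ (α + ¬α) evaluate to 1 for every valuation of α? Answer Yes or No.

α = 0 ↦ 1
α = 1/3 ↦ 1
α = 2/3 ↦ 1
α = 1 ↦ 1
Every assignment gives a value ≥ 1.

Yes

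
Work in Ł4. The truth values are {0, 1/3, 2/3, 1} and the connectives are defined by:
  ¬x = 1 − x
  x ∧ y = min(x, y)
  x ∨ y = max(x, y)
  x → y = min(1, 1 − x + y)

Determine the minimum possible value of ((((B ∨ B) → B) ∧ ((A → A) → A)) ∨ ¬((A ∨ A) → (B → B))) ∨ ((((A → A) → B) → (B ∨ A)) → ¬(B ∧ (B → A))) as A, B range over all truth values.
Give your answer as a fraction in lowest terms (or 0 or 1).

Take A = 1/3, B = 2/3:
B ∨ B = 2/3 ∨ 2/3 = 2/3
(B ∨ B) → B = 2/3 → 2/3 = 1
A → A = 1/3 → 1/3 = 1
(A → A) → A = 1 → 1/3 = 1/3
((B ∨ B) → B) ∧ ((A → A) → A) = 1 ∧ 1/3 = 1/3
A ∨ A = 1/3 ∨ 1/3 = 1/3
B → B = 2/3 → 2/3 = 1
(A ∨ A) → (B → B) = 1/3 → 1 = 1
¬((A ∨ A) → (B → B)) = ¬1 = 0
(((B ∨ B) → B) ∧ ((A → A) → A)) ∨ ¬((A ∨ A) → (B → B)) = 1/3 ∨ 0 = 1/3
A → A = 1/3 → 1/3 = 1
(A → A) → B = 1 → 2/3 = 2/3
B ∨ A = 2/3 ∨ 1/3 = 2/3
((A → A) → B) → (B ∨ A) = 2/3 → 2/3 = 1
B → A = 2/3 → 1/3 = 2/3
B ∧ (B → A) = 2/3 ∧ 2/3 = 2/3
¬(B ∧ (B → A)) = ¬2/3 = 1/3
(((A → A) → B) → (B ∨ A)) → ¬(B ∧ (B → A)) = 1 → 1/3 = 1/3
((((B ∨ B) → B) ∧ ((A → A) → A)) ∨ ¬((A ∨ A) → (B → B))) ∨ ((((A → A) → B) → (B ∨ A)) → ¬(B ∧ (B → A))) = 1/3 ∨ 1/3 = 1/3
No assignment yields a value below 1/3, so this is the minimum.

1/3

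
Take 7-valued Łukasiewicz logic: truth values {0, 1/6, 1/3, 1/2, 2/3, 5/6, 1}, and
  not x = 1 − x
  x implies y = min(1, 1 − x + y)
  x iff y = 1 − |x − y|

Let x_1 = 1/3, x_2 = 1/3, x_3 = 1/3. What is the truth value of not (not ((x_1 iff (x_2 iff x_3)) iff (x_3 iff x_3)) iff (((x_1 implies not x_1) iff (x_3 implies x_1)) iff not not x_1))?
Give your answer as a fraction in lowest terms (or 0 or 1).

x_2 iff x_3 = 1/3 iff 1/3 = 1
x_1 iff (x_2 iff x_3) = 1/3 iff 1 = 1/3
x_3 iff x_3 = 1/3 iff 1/3 = 1
(x_1 iff (x_2 iff x_3)) iff (x_3 iff x_3) = 1/3 iff 1 = 1/3
not ((x_1 iff (x_2 iff x_3)) iff (x_3 iff x_3)) = not 1/3 = 2/3
not x_1 = not 1/3 = 2/3
x_1 implies not x_1 = 1/3 implies 2/3 = 1
x_3 implies x_1 = 1/3 implies 1/3 = 1
(x_1 implies not x_1) iff (x_3 implies x_1) = 1 iff 1 = 1
not x_1 = not 1/3 = 2/3
not not x_1 = not 2/3 = 1/3
((x_1 implies not x_1) iff (x_3 implies x_1)) iff not not x_1 = 1 iff 1/3 = 1/3
not ((x_1 iff (x_2 iff x_3)) iff (x_3 iff x_3)) iff (((x_1 implies not x_1) iff (x_3 implies x_1)) iff not not x_1) = 2/3 iff 1/3 = 2/3
not (not ((x_1 iff (x_2 iff x_3)) iff (x_3 iff x_3)) iff (((x_1 implies not x_1) iff (x_3 implies x_1)) iff not not x_1)) = not 2/3 = 1/3

1/3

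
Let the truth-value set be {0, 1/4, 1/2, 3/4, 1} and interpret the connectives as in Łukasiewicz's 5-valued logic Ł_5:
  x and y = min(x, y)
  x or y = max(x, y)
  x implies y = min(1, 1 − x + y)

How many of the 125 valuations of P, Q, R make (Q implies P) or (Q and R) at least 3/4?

105

value 1: 79 assignments (counts)
value 3/4: 26 assignments (counts)
value 1/2: 14 assignments
value 1/4: 5 assignments
value 0: 1 assignment
So 105 of the 125 assignments meet the threshold.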